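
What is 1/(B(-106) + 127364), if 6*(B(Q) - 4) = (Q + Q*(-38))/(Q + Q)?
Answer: 12/1528379 ≈ 7.8515e-6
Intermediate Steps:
B(Q) = 11/12 (B(Q) = 4 + ((Q + Q*(-38))/(Q + Q))/6 = 4 + ((Q - 38*Q)/((2*Q)))/6 = 4 + ((-37*Q)*(1/(2*Q)))/6 = 4 + (⅙)*(-37/2) = 4 - 37/12 = 11/12)
1/(B(-106) + 127364) = 1/(11/12 + 127364) = 1/(1528379/12) = 12/1528379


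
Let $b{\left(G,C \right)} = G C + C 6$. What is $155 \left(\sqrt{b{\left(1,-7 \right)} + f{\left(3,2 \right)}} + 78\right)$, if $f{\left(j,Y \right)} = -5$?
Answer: $12090 + 465 i \sqrt{6} \approx 12090.0 + 1139.0 i$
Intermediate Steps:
$b{\left(G,C \right)} = 6 C + C G$ ($b{\left(G,C \right)} = C G + 6 C = 6 C + C G$)
$155 \left(\sqrt{b{\left(1,-7 \right)} + f{\left(3,2 \right)}} + 78\right) = 155 \left(\sqrt{- 7 \left(6 + 1\right) - 5} + 78\right) = 155 \left(\sqrt{\left(-7\right) 7 - 5} + 78\right) = 155 \left(\sqrt{-49 - 5} + 78\right) = 155 \left(\sqrt{-54} + 78\right) = 155 \left(3 i \sqrt{6} + 78\right) = 155 \left(78 + 3 i \sqrt{6}\right) = 12090 + 465 i \sqrt{6}$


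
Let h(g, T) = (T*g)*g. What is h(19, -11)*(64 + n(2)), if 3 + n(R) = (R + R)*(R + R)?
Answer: -305767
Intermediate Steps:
n(R) = -3 + 4*R² (n(R) = -3 + (R + R)*(R + R) = -3 + (2*R)*(2*R) = -3 + 4*R²)
h(g, T) = T*g²
h(19, -11)*(64 + n(2)) = (-11*19²)*(64 + (-3 + 4*2²)) = (-11*361)*(64 + (-3 + 4*4)) = -3971*(64 + (-3 + 16)) = -3971*(64 + 13) = -3971*77 = -305767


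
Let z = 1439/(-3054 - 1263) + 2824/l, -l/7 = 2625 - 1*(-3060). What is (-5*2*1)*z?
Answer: 10726/2653 ≈ 4.0430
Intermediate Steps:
l = -39795 (l = -7*(2625 - 1*(-3060)) = -7*(2625 + 3060) = -7*5685 = -39795)
z = -5363/13265 (z = 1439/(-3054 - 1263) + 2824/(-39795) = 1439/(-4317) + 2824*(-1/39795) = 1439*(-1/4317) - 2824/39795 = -⅓ - 2824/39795 = -5363/13265 ≈ -0.40430)
(-5*2*1)*z = (-5*2*1)*(-5363/13265) = -10*1*(-5363/13265) = -10*(-5363/13265) = 10726/2653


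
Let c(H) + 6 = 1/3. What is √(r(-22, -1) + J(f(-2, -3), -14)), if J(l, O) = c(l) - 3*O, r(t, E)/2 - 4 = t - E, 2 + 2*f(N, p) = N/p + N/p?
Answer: √21/3 ≈ 1.5275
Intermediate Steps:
c(H) = -17/3 (c(H) = -6 + 1/3 = -6 + ⅓ = -17/3)
f(N, p) = -1 + N/p (f(N, p) = -1 + (N/p + N/p)/2 = -1 + (2*N/p)/2 = -1 + N/p)
r(t, E) = 8 - 2*E + 2*t (r(t, E) = 8 + 2*(t - E) = 8 + (-2*E + 2*t) = 8 - 2*E + 2*t)
J(l, O) = -17/3 - 3*O
√(r(-22, -1) + J(f(-2, -3), -14)) = √((8 - 2*(-1) + 2*(-22)) + (-17/3 - 3*(-14))) = √((8 + 2 - 44) + (-17/3 + 42)) = √(-34 + 109/3) = √(7/3) = √21/3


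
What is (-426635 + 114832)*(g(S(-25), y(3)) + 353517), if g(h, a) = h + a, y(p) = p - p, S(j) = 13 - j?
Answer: -110239509665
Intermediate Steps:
y(p) = 0
g(h, a) = a + h
(-426635 + 114832)*(g(S(-25), y(3)) + 353517) = (-426635 + 114832)*((0 + (13 - 1*(-25))) + 353517) = -311803*((0 + (13 + 25)) + 353517) = -311803*((0 + 38) + 353517) = -311803*(38 + 353517) = -311803*353555 = -110239509665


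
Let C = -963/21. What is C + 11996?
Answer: 83651/7 ≈ 11950.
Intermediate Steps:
C = -321/7 (C = (1/21)*(-963) = -321/7 ≈ -45.857)
C + 11996 = -321/7 + 11996 = 83651/7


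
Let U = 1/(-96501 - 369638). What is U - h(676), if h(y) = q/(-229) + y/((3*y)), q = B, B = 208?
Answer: 184124218/320237493 ≈ 0.57496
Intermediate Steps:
q = 208
h(y) = -395/687 (h(y) = 208/(-229) + y/((3*y)) = 208*(-1/229) + y*(1/(3*y)) = -208/229 + 1/3 = -395/687)
U = -1/466139 (U = 1/(-466139) = -1/466139 ≈ -2.1453e-6)
U - h(676) = -1/466139 - 1*(-395/687) = -1/466139 + 395/687 = 184124218/320237493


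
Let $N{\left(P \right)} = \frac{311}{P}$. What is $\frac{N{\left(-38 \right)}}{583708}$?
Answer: $- \frac{311}{22180904} \approx -1.4021 \cdot 10^{-5}$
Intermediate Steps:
$\frac{N{\left(-38 \right)}}{583708} = \frac{311 \frac{1}{-38}}{583708} = 311 \left(- \frac{1}{38}\right) \frac{1}{583708} = \left(- \frac{311}{38}\right) \frac{1}{583708} = - \frac{311}{22180904}$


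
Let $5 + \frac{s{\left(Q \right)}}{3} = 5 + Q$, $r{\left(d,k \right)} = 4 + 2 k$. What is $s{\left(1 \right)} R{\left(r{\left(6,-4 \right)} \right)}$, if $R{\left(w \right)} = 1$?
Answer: $3$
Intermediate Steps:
$s{\left(Q \right)} = 3 Q$ ($s{\left(Q \right)} = -15 + 3 \left(5 + Q\right) = -15 + \left(15 + 3 Q\right) = 3 Q$)
$s{\left(1 \right)} R{\left(r{\left(6,-4 \right)} \right)} = 3 \cdot 1 \cdot 1 = 3 \cdot 1 = 3$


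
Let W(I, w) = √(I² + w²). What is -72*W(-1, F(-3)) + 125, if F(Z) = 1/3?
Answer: 125 - 24*√10 ≈ 49.105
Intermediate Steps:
F(Z) = ⅓
-72*W(-1, F(-3)) + 125 = -72*√((-1)² + (⅓)²) + 125 = -72*√(1 + ⅑) + 125 = -24*√10 + 125 = 125 - 24*√10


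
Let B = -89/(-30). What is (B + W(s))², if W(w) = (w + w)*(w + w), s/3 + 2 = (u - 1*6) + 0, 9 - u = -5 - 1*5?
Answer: 17100531361/900 ≈ 1.9001e+7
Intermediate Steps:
u = 19 (u = 9 - (-5 - 1*5) = 9 - (-5 - 5) = 9 - 1*(-10) = 9 + 10 = 19)
s = 33 (s = -6 + 3*((19 - 1*6) + 0) = -6 + 3*((19 - 6) + 0) = -6 + 3*(13 + 0) = -6 + 3*13 = -6 + 39 = 33)
B = 89/30 (B = -89*(-1/30) = 89/30 ≈ 2.9667)
W(w) = 4*w² (W(w) = (2*w)*(2*w) = 4*w²)
(B + W(s))² = (89/30 + 4*33²)² = (89/30 + 4*1089)² = (89/30 + 4356)² = (130769/30)² = 17100531361/900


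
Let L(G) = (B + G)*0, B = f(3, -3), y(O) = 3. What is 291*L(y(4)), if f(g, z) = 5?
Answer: 0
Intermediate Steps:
B = 5
L(G) = 0 (L(G) = (5 + G)*0 = 0)
291*L(y(4)) = 291*0 = 0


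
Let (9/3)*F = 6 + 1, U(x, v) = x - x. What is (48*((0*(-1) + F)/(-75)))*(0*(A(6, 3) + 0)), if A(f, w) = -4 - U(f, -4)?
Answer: 0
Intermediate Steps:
U(x, v) = 0
F = 7/3 (F = (6 + 1)/3 = (⅓)*7 = 7/3 ≈ 2.3333)
A(f, w) = -4 (A(f, w) = -4 - 1*0 = -4 + 0 = -4)
(48*((0*(-1) + F)/(-75)))*(0*(A(6, 3) + 0)) = (48*((0*(-1) + 7/3)/(-75)))*(0*(-4 + 0)) = (48*((0 + 7/3)*(-1/75)))*(0*(-4)) = (48*((7/3)*(-1/75)))*0 = (48*(-7/225))*0 = -112/75*0 = 0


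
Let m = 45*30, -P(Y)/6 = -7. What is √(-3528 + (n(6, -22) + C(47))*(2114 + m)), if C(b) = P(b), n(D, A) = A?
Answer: 2*√16438 ≈ 256.42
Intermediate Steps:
P(Y) = 42 (P(Y) = -6*(-7) = 42)
C(b) = 42
m = 1350
√(-3528 + (n(6, -22) + C(47))*(2114 + m)) = √(-3528 + (-22 + 42)*(2114 + 1350)) = √(-3528 + 20*3464) = √(-3528 + 69280) = √65752 = 2*√16438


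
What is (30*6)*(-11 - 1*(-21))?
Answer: 1800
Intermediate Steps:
(30*6)*(-11 - 1*(-21)) = 180*(-11 + 21) = 180*10 = 1800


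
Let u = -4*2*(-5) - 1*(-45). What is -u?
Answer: -85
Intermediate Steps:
u = 85 (u = -8*(-5) + 45 = 40 + 45 = 85)
-u = -1*85 = -85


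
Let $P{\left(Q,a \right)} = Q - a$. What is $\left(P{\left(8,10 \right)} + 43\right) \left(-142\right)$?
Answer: $-5822$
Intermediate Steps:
$\left(P{\left(8,10 \right)} + 43\right) \left(-142\right) = \left(\left(8 - 10\right) + 43\right) \left(-142\right) = \left(-2 + 43\right) \left(-142\right) = 41 \left(-142\right) = -5822$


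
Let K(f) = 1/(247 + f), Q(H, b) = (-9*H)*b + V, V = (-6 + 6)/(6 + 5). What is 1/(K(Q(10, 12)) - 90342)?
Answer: -833/75254887 ≈ -1.1069e-5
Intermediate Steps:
V = 0 (V = 0/11 = 0*(1/11) = 0)
Q(H, b) = -9*H*b (Q(H, b) = (-9*H)*b + 0 = -9*H*b + 0 = -9*H*b)
1/(K(Q(10, 12)) - 90342) = 1/(1/(247 - 9*10*12) - 90342) = 1/(1/(247 - 1080) - 90342) = 1/(1/(-833) - 90342) = 1/(-1/833 - 90342) = 1/(-75254887/833) = -833/75254887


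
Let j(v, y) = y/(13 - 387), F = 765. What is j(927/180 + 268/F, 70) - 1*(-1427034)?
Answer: 266855323/187 ≈ 1.4270e+6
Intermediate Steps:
j(v, y) = -y/374 (j(v, y) = y/(-374) = y*(-1/374) = -y/374)
j(927/180 + 268/F, 70) - 1*(-1427034) = -1/374*70 - 1*(-1427034) = -35/187 + 1427034 = 266855323/187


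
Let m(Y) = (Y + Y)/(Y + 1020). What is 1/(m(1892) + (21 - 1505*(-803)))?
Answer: 364/439907577 ≈ 8.2745e-7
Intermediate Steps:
m(Y) = 2*Y/(1020 + Y) (m(Y) = (2*Y)/(1020 + Y) = 2*Y/(1020 + Y))
1/(m(1892) + (21 - 1505*(-803))) = 1/(2*1892/(1020 + 1892) + (21 - 1505*(-803))) = 1/(2*1892/2912 + (21 + 1208515)) = 1/(2*1892*(1/2912) + 1208536) = 1/(473/364 + 1208536) = 1/(439907577/364) = 364/439907577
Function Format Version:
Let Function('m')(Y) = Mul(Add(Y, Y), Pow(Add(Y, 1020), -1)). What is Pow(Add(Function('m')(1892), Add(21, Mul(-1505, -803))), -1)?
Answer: Rational(364, 439907577) ≈ 8.2745e-7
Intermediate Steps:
Function('m')(Y) = Mul(2, Y, Pow(Add(1020, Y), -1)) (Function('m')(Y) = Mul(Mul(2, Y), Pow(Add(1020, Y), -1)) = Mul(2, Y, Pow(Add(1020, Y), -1)))
Pow(Add(Function('m')(1892), Add(21, Mul(-1505, -803))), -1) = Pow(Add(Mul(2, 1892, Pow(Add(1020, 1892), -1)), Add(21, Mul(-1505, -803))), -1) = Pow(Add(Mul(2, 1892, Pow(2912, -1)), Add(21, 1208515)), -1) = Pow(Add(Mul(2, 1892, Rational(1, 2912)), 1208536), -1) = Pow(Add(Rational(473, 364), 1208536), -1) = Pow(Rational(439907577, 364), -1) = Rational(364, 439907577)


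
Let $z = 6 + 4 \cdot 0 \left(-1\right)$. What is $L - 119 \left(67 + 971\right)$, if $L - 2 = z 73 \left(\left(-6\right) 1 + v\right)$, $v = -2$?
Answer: $-127024$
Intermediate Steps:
$z = 6$ ($z = 6 + 0 \left(-1\right) = 6 + 0 = 6$)
$L = -3502$ ($L = 2 + 6 \cdot 73 \left(\left(-6\right) 1 - 2\right) = 2 + 438 \left(-6 - 2\right) = 2 + 438 \left(-8\right) = 2 - 3504 = -3502$)
$L - 119 \left(67 + 971\right) = -3502 - 119 \left(67 + 971\right) = -3502 - 123522 = -127024$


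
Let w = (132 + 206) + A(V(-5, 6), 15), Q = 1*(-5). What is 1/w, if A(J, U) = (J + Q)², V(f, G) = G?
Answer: 1/339 ≈ 0.0029499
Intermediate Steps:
Q = -5
A(J, U) = (-5 + J)² (A(J, U) = (J - 5)² = (-5 + J)²)
w = 339 (w = (132 + 206) + (-5 + 6)² = 338 + 1² = 338 + 1 = 339)
1/w = 1/339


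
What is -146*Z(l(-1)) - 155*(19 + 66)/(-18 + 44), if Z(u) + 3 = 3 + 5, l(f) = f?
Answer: -32155/26 ≈ -1236.7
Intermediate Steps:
Z(u) = 5 (Z(u) = -3 + (3 + 5) = -3 + 8 = 5)
-146*Z(l(-1)) - 155*(19 + 66)/(-18 + 44) = -146*5 - 155*(19 + 66)/(-18 + 44) = -730 - 155/(26/85) = -730 - 155/(26*(1/85)) = -730 - 155/26/85 = -730 - 155*85/26 = -730 - 13175/26 = -32155/26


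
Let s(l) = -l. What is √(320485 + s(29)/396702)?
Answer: √5603946468558398/132234 ≈ 566.11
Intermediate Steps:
√(320485 + s(29)/396702) = √(320485 - 1*29/396702) = √(320485 - 29*1/396702) = √(320485 - 29/396702) = √(127137040441/396702) = √5603946468558398/132234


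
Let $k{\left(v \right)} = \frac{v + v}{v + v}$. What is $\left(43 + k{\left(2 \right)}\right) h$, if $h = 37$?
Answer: $1628$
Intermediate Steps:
$k{\left(v \right)} = 1$ ($k{\left(v \right)} = \frac{2 v}{2 v} = 2 v \frac{1}{2 v} = 1$)
$\left(43 + k{\left(2 \right)}\right) h = \left(43 + 1\right) 37 = 44 \cdot 37 = 1628$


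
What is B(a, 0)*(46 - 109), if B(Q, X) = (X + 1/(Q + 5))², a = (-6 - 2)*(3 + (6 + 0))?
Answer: -63/4489 ≈ -0.014034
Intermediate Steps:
a = -72 (a = -8*(3 + 6) = -8*9 = -72)
B(Q, X) = (X + 1/(5 + Q))²
B(a, 0)*(46 - 109) = ((1 + 5*0 - 72*0)²/(5 - 72)²)*(46 - 109) = ((1 + 0 + 0)²/(-67)²)*(-63) = ((1/4489)*1²)*(-63) = ((1/4489)*1)*(-63) = (1/4489)*(-63) = -63/4489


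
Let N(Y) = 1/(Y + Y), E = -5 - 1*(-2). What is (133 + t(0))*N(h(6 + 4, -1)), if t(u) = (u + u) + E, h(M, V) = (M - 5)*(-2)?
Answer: -13/2 ≈ -6.5000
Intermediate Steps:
E = -3 (E = -5 + 2 = -3)
h(M, V) = 10 - 2*M (h(M, V) = (-5 + M)*(-2) = 10 - 2*M)
N(Y) = 1/(2*Y)
t(u) = -3 + 2*u (t(u) = (u + u) - 3 = 2*u - 3 = -3 + 2*u)
(133 + t(0))*N(h(6 + 4, -1)) = (133 + (-3 + 2*0))*(1/(2*(10 - 2*(6 + 4)))) = (133 + (-3 + 0))*(1/(2*(10 - 2*10))) = (133 - 3)*(1/(2*(10 - 20))) = 130*((1/2)/(-10)) = 130*((1/2)*(-1/10)) = 130*(-1/20) = -13/2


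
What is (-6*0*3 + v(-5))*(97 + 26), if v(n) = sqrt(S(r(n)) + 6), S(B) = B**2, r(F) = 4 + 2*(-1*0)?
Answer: 123*sqrt(22) ≈ 576.92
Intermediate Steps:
r(F) = 4 (r(F) = 4 + 2*0 = 4 + 0 = 4)
v(n) = sqrt(22) (v(n) = sqrt(4**2 + 6) = sqrt(16 + 6) = sqrt(22))
(-6*0*3 + v(-5))*(97 + 26) = (-6*0*3 + sqrt(22))*(97 + 26) = (0*3 + sqrt(22))*123 = (0 + sqrt(22))*123 = sqrt(22)*123 = 123*sqrt(22)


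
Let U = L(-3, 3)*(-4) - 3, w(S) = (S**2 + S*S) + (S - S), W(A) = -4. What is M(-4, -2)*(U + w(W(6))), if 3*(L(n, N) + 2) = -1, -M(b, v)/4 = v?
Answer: 920/3 ≈ 306.67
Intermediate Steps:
M(b, v) = -4*v
L(n, N) = -7/3 (L(n, N) = -2 + (1/3)*(-1) = -2 - 1/3 = -7/3)
w(S) = 2*S**2 (w(S) = (S**2 + S**2) + 0 = 2*S**2 + 0 = 2*S**2)
U = 19/3 (U = -7/3*(-4) - 3 = 28/3 - 3 = 19/3 ≈ 6.3333)
M(-4, -2)*(U + w(W(6))) = (-4*(-2))*(19/3 + 2*(-4)**2) = 8*(19/3 + 2*16) = 8*(19/3 + 32) = 8*(115/3) = 920/3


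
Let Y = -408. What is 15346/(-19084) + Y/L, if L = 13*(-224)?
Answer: -88705/133588 ≈ -0.66402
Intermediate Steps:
L = -2912
15346/(-19084) + Y/L = 15346/(-19084) - 408/(-2912) = 15346*(-1/19084) - 408*(-1/2912) = -7673/9542 + 51/364 = -88705/133588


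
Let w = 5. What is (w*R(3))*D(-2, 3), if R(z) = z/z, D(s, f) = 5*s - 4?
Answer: -70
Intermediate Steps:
D(s, f) = -4 + 5*s
R(z) = 1
(w*R(3))*D(-2, 3) = (5*1)*(-4 + 5*(-2)) = 5*(-4 - 10) = 5*(-14) = -70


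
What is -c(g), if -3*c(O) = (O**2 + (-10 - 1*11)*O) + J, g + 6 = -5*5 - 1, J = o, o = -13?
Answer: 561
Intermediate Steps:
J = -13
g = -32 (g = -6 + (-5*5 - 1) = -6 + (-25 - 1) = -6 - 26 = -32)
c(O) = 13/3 + 7*O - O**2/3 (c(O) = -((O**2 + (-10 - 1*11)*O) - 13)/3 = -((O**2 + (-10 - 11)*O) - 13)/3 = -((O**2 - 21*O) - 13)/3 = -(-13 + O**2 - 21*O)/3 = 13/3 + 7*O - O**2/3)
-c(g) = -(13/3 + 7*(-32) - 1/3*(-32)**2) = -(13/3 - 224 - 1/3*1024) = -(13/3 - 224 - 1024/3) = -1*(-561) = 561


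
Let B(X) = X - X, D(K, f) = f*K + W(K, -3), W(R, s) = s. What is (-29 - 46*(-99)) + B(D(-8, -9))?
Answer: 4525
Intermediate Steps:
D(K, f) = -3 + K*f (D(K, f) = f*K - 3 = K*f - 3 = -3 + K*f)
B(X) = 0
(-29 - 46*(-99)) + B(D(-8, -9)) = (-29 - 46*(-99)) + 0 = (-29 + 4554) + 0 = 4525 + 0 = 4525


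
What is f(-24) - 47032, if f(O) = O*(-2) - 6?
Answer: -46990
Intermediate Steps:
f(O) = -6 - 2*O (f(O) = -2*O - 6 = -6 - 2*O)
f(-24) - 47032 = (-6 - 2*(-24)) - 47032 = (-6 + 48) - 47032 = 42 - 47032 = -46990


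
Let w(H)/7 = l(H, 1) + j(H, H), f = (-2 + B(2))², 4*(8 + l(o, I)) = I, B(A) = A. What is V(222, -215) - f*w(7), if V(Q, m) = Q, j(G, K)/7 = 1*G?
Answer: 222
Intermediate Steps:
j(G, K) = 7*G (j(G, K) = 7*(1*G) = 7*G)
l(o, I) = -8 + I/4
f = 0 (f = (-2 + 2)² = 0² = 0)
w(H) = -217/4 + 49*H (w(H) = 7*((-8 + (¼)*1) + 7*H) = 7*((-8 + ¼) + 7*H) = 7*(-31/4 + 7*H) = -217/4 + 49*H)
V(222, -215) - f*w(7) = 222 - 0*(-217/4 + 49*7) = 222 - 0*(-217/4 + 343) = 222 - 0*1155/4 = 222 - 1*0 = 222 + 0 = 222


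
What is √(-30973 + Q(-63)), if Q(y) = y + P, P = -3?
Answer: I*√31039 ≈ 176.18*I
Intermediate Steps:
Q(y) = -3 + y (Q(y) = y - 3 = -3 + y)
√(-30973 + Q(-63)) = √(-30973 + (-3 - 63)) = √(-30973 - 66) = √(-31039) = I*√31039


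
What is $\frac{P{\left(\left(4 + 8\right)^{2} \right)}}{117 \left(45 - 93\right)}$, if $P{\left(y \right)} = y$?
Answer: $- \frac{1}{39} \approx -0.025641$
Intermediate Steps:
$\frac{P{\left(\left(4 + 8\right)^{2} \right)}}{117 \left(45 - 93\right)} = \frac{\left(4 + 8\right)^{2}}{117 \left(45 - 93\right)} = \frac{12^{2}}{117 \left(-48\right)} = \frac{144}{-5616} = 144 \left(- \frac{1}{5616}\right) = - \frac{1}{39}$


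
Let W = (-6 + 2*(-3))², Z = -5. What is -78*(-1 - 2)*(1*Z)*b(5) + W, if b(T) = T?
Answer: -5706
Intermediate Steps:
W = 144 (W = (-6 - 6)² = (-12)² = 144)
-78*(-1 - 2)*(1*Z)*b(5) + W = -78*(-1 - 2)*(1*(-5))*5 + 144 = -(-234)*(-5*5) + 144 = -(-234)*(-25) + 144 = -78*75 + 144 = -5850 + 144 = -5706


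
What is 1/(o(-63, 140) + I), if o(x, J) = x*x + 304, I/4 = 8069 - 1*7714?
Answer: 1/5693 ≈ 0.00017565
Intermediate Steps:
I = 1420 (I = 4*(8069 - 1*7714) = 4*(8069 - 7714) = 4*355 = 1420)
o(x, J) = 304 + x**2 (o(x, J) = x**2 + 304 = 304 + x**2)
1/(o(-63, 140) + I) = 1/((304 + (-63)**2) + 1420) = 1/((304 + 3969) + 1420) = 1/(4273 + 1420) = 1/5693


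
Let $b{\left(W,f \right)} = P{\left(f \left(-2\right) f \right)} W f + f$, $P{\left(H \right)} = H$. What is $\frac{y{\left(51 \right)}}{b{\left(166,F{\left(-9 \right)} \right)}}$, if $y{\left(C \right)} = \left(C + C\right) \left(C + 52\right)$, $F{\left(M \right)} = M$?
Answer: $\frac{3502}{80673} \approx 0.04341$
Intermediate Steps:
$b{\left(W,f \right)} = f - 2 W f^{3}$ ($b{\left(W,f \right)} = f \left(-2\right) f W f + f = - 2 f f W f + f = - 2 f^{2} W f + f = - 2 W f^{2} f + f = - 2 W f^{3} + f = f - 2 W f^{3}$)
$y{\left(C \right)} = 2 C \left(52 + C\right)$
$\frac{y{\left(51 \right)}}{b{\left(166,F{\left(-9 \right)} \right)}} = \frac{2 \cdot 51 \left(52 + 51\right)}{-9 - 332 \left(-9\right)^{3}} = \frac{2 \cdot 51 \cdot 103}{-9 - 332 \left(-729\right)} = \frac{10506}{-9 + 242028} = \frac{10506}{242019} = 10506 \cdot \frac{1}{242019} = \frac{3502}{80673}$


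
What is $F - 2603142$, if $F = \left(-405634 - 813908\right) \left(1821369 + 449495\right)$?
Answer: $-2769416627430$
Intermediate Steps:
$F = -2769414024288$ ($F = \left(-1219542\right) 2270864 = -2769414024288$)
$F - 2603142 = -2769414024288 - 2603142 = -2769416627430$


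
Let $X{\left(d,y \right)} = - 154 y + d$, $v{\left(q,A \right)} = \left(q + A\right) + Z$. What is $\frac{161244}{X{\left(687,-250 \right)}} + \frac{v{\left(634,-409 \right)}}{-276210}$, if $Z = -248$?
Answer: $\frac{44538106541}{10823841270} \approx 4.1148$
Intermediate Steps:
$v{\left(q,A \right)} = -248 + A + q$ ($v{\left(q,A \right)} = \left(q + A\right) - 248 = \left(A + q\right) - 248 = -248 + A + q$)
$X{\left(d,y \right)} = d - 154 y$
$\frac{161244}{X{\left(687,-250 \right)}} + \frac{v{\left(634,-409 \right)}}{-276210} = \frac{161244}{687 - -38500} + \frac{-248 - 409 + 634}{-276210} = \frac{161244}{687 + 38500} - - \frac{23}{276210} = \frac{161244}{39187} + \frac{23}{276210} = \frac{44538106541}{10823841270}$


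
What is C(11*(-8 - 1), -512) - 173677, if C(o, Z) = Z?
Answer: -174189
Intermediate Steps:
C(11*(-8 - 1), -512) - 173677 = -512 - 173677 = -174189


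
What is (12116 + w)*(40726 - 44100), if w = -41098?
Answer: 97785268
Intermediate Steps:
(12116 + w)*(40726 - 44100) = (12116 - 41098)*(40726 - 44100) = -28982*(-3374) = 97785268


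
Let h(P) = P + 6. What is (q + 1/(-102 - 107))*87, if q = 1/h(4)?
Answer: 17313/2090 ≈ 8.2837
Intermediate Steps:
h(P) = 6 + P
q = ⅒ (q = 1/(6 + 4) = 1/10 = ⅒ ≈ 0.10000)
(q + 1/(-102 - 107))*87 = (⅒ + 1/(-102 - 107))*87 = (⅒ + 1/(-209))*87 = (⅒ - 1/209)*87 = (199/2090)*87 = 17313/2090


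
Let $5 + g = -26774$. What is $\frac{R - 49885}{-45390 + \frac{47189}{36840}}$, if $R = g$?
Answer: $\frac{2824301760}{1672120411} \approx 1.6891$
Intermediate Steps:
$g = -26779$ ($g = -5 - 26774 = -26779$)
$R = -26779$
$\frac{R - 49885}{-45390 + \frac{47189}{36840}} = \frac{-26779 - 49885}{-45390 + \frac{47189}{36840}} = - \frac{76664}{-45390 + 47189 \cdot \frac{1}{36840}} = - \frac{76664}{-45390 + \frac{47189}{36840}} = - \frac{76664}{- \frac{1672120411}{36840}} = \left(-76664\right) \left(- \frac{36840}{1672120411}\right) = \frac{2824301760}{1672120411}$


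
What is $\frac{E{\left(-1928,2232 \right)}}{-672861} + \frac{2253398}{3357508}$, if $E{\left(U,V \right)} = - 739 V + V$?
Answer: $\frac{167780107843}{53788956914} \approx 3.1192$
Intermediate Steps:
$E{\left(U,V \right)} = - 738 V$
$\frac{E{\left(-1928,2232 \right)}}{-672861} + \frac{2253398}{3357508} = \frac{\left(-738\right) 2232}{-672861} + \frac{2253398}{3357508} = \left(-1647216\right) \left(- \frac{1}{672861}\right) + 2253398 \cdot \frac{1}{3357508} = \frac{549072}{224287} + \frac{160957}{239822} = \frac{167780107843}{53788956914}$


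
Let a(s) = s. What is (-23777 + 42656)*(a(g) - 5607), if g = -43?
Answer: -106666350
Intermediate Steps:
(-23777 + 42656)*(a(g) - 5607) = (-23777 + 42656)*(-43 - 5607) = 18879*(-5650) = -106666350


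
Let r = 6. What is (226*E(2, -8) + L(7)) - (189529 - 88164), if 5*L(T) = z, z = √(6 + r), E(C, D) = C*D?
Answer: -104981 + 2*√3/5 ≈ -1.0498e+5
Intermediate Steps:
z = 2*√3 (z = √(6 + 6) = √12 = 2*√3 ≈ 3.4641)
L(T) = 2*√3/5 (L(T) = (2*√3)/5 = 2*√3/5)
(226*E(2, -8) + L(7)) - (189529 - 88164) = (226*(2*(-8)) + 2*√3/5) - (189529 - 88164) = (226*(-16) + 2*√3/5) - 1*101365 = (-3616 + 2*√3/5) - 101365 = -104981 + 2*√3/5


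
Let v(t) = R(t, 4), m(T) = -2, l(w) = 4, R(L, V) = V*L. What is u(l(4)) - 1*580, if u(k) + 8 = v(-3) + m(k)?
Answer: -602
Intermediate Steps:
R(L, V) = L*V
v(t) = 4*t (v(t) = t*4 = 4*t)
u(k) = -22 (u(k) = -8 + (4*(-3) - 2) = -8 + (-12 - 2) = -8 - 14 = -22)
u(l(4)) - 1*580 = -22 - 1*580 = -22 - 580 = -602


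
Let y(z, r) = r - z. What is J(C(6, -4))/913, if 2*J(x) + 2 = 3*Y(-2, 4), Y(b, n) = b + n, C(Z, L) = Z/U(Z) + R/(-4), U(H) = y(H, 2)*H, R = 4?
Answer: 2/913 ≈ 0.0021906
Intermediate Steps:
U(H) = H*(2 - H) (U(H) = (2 - H)*H = H*(2 - H))
C(Z, L) = -1 + 1/(2 - Z) (C(Z, L) = Z/((Z*(2 - Z))) + 4/(-4) = Z*(1/(Z*(2 - Z))) + 4*(-¼) = 1/(2 - Z) - 1 = -1 + 1/(2 - Z))
J(x) = 2 (J(x) = -1 + (3*(-2 + 4))/2 = -1 + (3*2)/2 = -1 + (½)*6 = -1 + 3 = 2)
J(C(6, -4))/913 = 2/913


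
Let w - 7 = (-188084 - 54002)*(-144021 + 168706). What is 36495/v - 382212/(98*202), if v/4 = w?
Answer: -761352719618397/39432925302596 ≈ -19.308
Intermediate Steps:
w = -5975892903 (w = 7 + (-188084 - 54002)*(-144021 + 168706) = 7 - 242086*24685 = 7 - 5975892910 = -5975892903)
v = -23903571612 (v = 4*(-5975892903) = -23903571612)
36495/v - 382212/(98*202) = 36495/(-23903571612) - 382212/(98*202) = 36495*(-1/23903571612) - 382212/19796 = -12165/7967857204 - 382212*1/19796 = -12165/7967857204 - 95553/4949 = -761352719618397/39432925302596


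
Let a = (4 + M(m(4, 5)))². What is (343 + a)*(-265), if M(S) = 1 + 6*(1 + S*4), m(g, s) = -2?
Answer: -453680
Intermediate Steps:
M(S) = 7 + 24*S (M(S) = 1 + 6*(1 + 4*S) = 1 + (6 + 24*S) = 7 + 24*S)
a = 1369 (a = (4 + (7 + 24*(-2)))² = (4 + (7 - 48))² = (4 - 41)² = (-37)² = 1369)
(343 + a)*(-265) = (343 + 1369)*(-265) = 1712*(-265) = -453680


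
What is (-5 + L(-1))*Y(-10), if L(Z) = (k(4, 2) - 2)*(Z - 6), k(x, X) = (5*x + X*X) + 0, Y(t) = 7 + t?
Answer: 477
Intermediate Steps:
k(x, X) = X**2 + 5*x (k(x, X) = (5*x + X**2) + 0 = (X**2 + 5*x) + 0 = X**2 + 5*x)
L(Z) = -132 + 22*Z (L(Z) = ((2**2 + 5*4) - 2)*(Z - 6) = ((4 + 20) - 2)*(-6 + Z) = (24 - 2)*(-6 + Z) = 22*(-6 + Z) = -132 + 22*Z)
(-5 + L(-1))*Y(-10) = (-5 + (-132 + 22*(-1)))*(7 - 10) = (-5 + (-132 - 22))*(-3) = (-5 - 154)*(-3) = -159*(-3) = 477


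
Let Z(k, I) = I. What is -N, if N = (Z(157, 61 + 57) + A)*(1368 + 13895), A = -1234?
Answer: 17033508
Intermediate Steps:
N = -17033508 (N = ((61 + 57) - 1234)*(1368 + 13895) = (118 - 1234)*15263 = -1116*15263 = -17033508)
-N = -1*(-17033508) = 17033508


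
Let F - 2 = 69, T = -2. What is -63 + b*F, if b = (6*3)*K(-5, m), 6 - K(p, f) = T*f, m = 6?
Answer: 22941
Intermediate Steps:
F = 71 (F = 2 + 69 = 71)
K(p, f) = 6 + 2*f (K(p, f) = 6 - (-2)*f = 6 + 2*f)
b = 324 (b = (6*3)*(6 + 2*6) = 18*(6 + 12) = 18*18 = 324)
-63 + b*F = -63 + 324*71 = -63 + 23004 = 22941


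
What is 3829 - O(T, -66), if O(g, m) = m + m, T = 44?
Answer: 3961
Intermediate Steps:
O(g, m) = 2*m
3829 - O(T, -66) = 3829 - 2*(-66) = 3829 - 1*(-132) = 3829 + 132 = 3961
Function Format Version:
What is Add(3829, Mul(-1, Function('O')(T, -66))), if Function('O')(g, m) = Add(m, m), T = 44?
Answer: 3961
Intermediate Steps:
Function('O')(g, m) = Mul(2, m)
Add(3829, Mul(-1, Function('O')(T, -66))) = Add(3829, Mul(-1, Mul(2, -66))) = Add(3829, Mul(-1, -132)) = Add(3829, 132) = 3961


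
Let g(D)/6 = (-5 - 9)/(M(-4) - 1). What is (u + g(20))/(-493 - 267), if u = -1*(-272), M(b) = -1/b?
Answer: -48/95 ≈ -0.50526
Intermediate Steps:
u = 272
g(D) = 112 (g(D) = 6*((-5 - 9)/(-1/(-4) - 1)) = 6*(-14/(-1*(-1/4) - 1)) = 6*(-14/(1/4 - 1)) = 6*(-14/(-3/4)) = 6*(-14*(-4/3)) = 6*(56/3) = 112)
(u + g(20))/(-493 - 267) = (272 + 112)/(-493 - 267) = 384/(-760) = 384*(-1/760) = -48/95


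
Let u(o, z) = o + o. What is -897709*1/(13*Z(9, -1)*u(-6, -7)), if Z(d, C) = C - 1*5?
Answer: -897709/936 ≈ -959.09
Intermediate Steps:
Z(d, C) = -5 + C (Z(d, C) = C - 5 = -5 + C)
u(o, z) = 2*o
-897709*1/(13*Z(9, -1)*u(-6, -7)) = -897709*(-1/(156*(-5 - 1))) = -897709/(-12*(-6)*13) = -897709/(72*13) = -897709/936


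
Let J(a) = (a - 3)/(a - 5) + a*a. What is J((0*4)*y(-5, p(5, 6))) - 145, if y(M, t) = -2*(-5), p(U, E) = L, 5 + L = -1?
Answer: -722/5 ≈ -144.40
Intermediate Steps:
L = -6 (L = -5 - 1 = -6)
p(U, E) = -6
y(M, t) = 10
J(a) = a² + (-3 + a)/(-5 + a) (J(a) = (-3 + a)/(-5 + a) + a² = a² + (-3 + a)/(-5 + a))
J((0*4)*y(-5, p(5, 6))) - 145 = (-3 + (0*4)*10 + ((0*4)*10)³ - 5*((0*4)*10)²)/(-5 + (0*4)*10) - 145 = (-3 + 0*10 + (0*10)³ - 5*(0*10)²)/(-5 + 0*10) - 145 = (-3 + 0 + 0³ - 5*0²)/(-5 + 0) - 145 = (-3 + 0 + 0 - 5*0)/(-5) - 145 = -(-3 + 0 + 0 + 0)/5 - 145 = -⅕*(-3) - 145 = ⅗ - 145 = -722/5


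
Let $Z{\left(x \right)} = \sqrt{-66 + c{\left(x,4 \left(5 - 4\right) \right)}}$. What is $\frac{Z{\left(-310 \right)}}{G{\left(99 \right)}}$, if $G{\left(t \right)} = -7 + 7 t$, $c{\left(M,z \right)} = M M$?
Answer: $\frac{\sqrt{96034}}{686} \approx 0.45174$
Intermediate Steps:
$c{\left(M,z \right)} = M^{2}$
$Z{\left(x \right)} = \sqrt{-66 + x^{2}}$
$\frac{Z{\left(-310 \right)}}{G{\left(99 \right)}} = \frac{\sqrt{-66 + \left(-310\right)^{2}}}{-7 + 7 \cdot 99} = \frac{\sqrt{-66 + 96100}}{-7 + 693} = \frac{\sqrt{96034}}{686}$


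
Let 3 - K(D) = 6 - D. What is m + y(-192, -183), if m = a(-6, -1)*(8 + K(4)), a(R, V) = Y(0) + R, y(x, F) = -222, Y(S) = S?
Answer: -276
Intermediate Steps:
K(D) = -3 + D (K(D) = 3 - (6 - D) = 3 + (-6 + D) = -3 + D)
a(R, V) = R (a(R, V) = 0 + R = R)
m = -54 (m = -6*(8 + (-3 + 4)) = -6*(8 + 1) = -6*9 = -54)
m + y(-192, -183) = -54 - 222 = -276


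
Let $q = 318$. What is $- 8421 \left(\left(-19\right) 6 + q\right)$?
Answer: $-1717884$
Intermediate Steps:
$- 8421 \left(\left(-19\right) 6 + q\right) = - 8421 \left(\left(-19\right) 6 + 318\right) = - 8421 \left(-114 + 318\right) = \left(-8421\right) 204 = -1717884$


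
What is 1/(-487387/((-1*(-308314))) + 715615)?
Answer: 308314/220633635723 ≈ 1.3974e-6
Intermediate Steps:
1/(-487387/((-1*(-308314))) + 715615) = 1/(-487387/308314 + 715615) = 1/(220633635723/308314) = 308314/220633635723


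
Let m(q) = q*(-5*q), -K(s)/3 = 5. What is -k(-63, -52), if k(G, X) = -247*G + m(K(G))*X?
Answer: -74061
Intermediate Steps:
K(s) = -15 (K(s) = -3*5 = -15)
m(q) = -5*q**2
k(G, X) = -1125*X - 247*G (k(G, X) = -247*G + (-5*(-15)**2)*X = -247*G + (-5*225)*X = -247*G - 1125*X = -1125*X - 247*G)
-k(-63, -52) = -(-1125*(-52) - 247*(-63)) = -(58500 + 15561) = -1*74061 = -74061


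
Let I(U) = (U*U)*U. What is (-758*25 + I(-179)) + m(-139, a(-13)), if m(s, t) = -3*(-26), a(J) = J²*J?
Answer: -5754211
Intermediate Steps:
a(J) = J³
I(U) = U³ (I(U) = U²*U = U³)
m(s, t) = 78
(-758*25 + I(-179)) + m(-139, a(-13)) = (-758*25 + (-179)³) + 78 = (-18950 - 5735339) + 78 = -5754289 + 78 = -5754211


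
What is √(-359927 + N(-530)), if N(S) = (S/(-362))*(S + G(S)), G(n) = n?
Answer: 3*I*√1315823483/181 ≈ 601.23*I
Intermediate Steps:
N(S) = -S²/181 (N(S) = (S/(-362))*(S + S) = (S*(-1/362))*(2*S) = (-S/362)*(2*S) = -S²/181)
√(-359927 + N(-530)) = √(-359927 - 1/181*(-530)²) = √(-359927 - 1/181*280900) = √(-359927 - 280900/181) = √(-65427687/181) = 3*I*√1315823483/181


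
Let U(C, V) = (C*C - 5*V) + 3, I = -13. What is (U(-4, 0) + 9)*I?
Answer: -364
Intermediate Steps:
U(C, V) = 3 + C² - 5*V (U(C, V) = (C² - 5*V) + 3 = 3 + C² - 5*V)
(U(-4, 0) + 9)*I = ((3 + (-4)² - 5*0) + 9)*(-13) = ((3 + 16 + 0) + 9)*(-13) = (19 + 9)*(-13) = 28*(-13) = -364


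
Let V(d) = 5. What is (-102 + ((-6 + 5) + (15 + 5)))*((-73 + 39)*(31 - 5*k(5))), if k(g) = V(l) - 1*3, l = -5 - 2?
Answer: 59262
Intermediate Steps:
l = -7
k(g) = 2 (k(g) = 5 - 1*3 = 5 - 3 = 2)
(-102 + ((-6 + 5) + (15 + 5)))*((-73 + 39)*(31 - 5*k(5))) = (-102 + ((-6 + 5) + (15 + 5)))*((-73 + 39)*(31 - 5*2)) = (-102 + (-1 + 20))*(-34*(31 - 10)) = (-102 + 19)*(-34*21) = -83*(-714) = 59262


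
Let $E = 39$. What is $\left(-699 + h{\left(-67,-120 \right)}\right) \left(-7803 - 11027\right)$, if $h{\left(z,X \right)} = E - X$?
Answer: $10168200$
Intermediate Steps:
$h{\left(z,X \right)} = 39 - X$
$\left(-699 + h{\left(-67,-120 \right)}\right) \left(-7803 - 11027\right) = \left(-699 + \left(39 - -120\right)\right) \left(-7803 - 11027\right) = \left(-699 + \left(39 + 120\right)\right) \left(-18830\right) = \left(-699 + 159\right) \left(-18830\right) = \left(-540\right) \left(-18830\right) = 10168200$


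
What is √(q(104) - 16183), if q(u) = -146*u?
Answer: I*√31367 ≈ 177.11*I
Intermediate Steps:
√(q(104) - 16183) = √(-146*104 - 16183) = √(-15184 - 16183) = √(-31367) = I*√31367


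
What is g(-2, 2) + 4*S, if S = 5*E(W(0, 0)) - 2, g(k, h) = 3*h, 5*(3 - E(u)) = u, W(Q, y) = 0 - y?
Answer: 58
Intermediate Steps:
W(Q, y) = -y
E(u) = 3 - u/5
S = 13 (S = 5*(3 - (-1)*0/5) - 2 = 5*(3 - 1/5*0) - 2 = 5*(3 + 0) - 2 = 5*3 - 2 = 15 - 2 = 13)
g(-2, 2) + 4*S = 3*2 + 4*13 = 6 + 52 = 58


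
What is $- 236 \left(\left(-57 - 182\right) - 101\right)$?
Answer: $80240$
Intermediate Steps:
$- 236 \left(\left(-57 - 182\right) - 101\right) = - 236 \left(-239 - 101\right) = \left(-236\right) \left(-340\right) = 80240$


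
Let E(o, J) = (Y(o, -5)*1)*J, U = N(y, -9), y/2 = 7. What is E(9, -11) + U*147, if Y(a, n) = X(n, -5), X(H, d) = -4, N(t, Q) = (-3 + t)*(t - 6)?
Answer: 12980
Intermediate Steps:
y = 14 (y = 2*7 = 14)
N(t, Q) = (-6 + t)*(-3 + t) (N(t, Q) = (-3 + t)*(-6 + t) = (-6 + t)*(-3 + t))
U = 88 (U = 18 + 14**2 - 9*14 = 18 + 196 - 126 = 88)
Y(a, n) = -4
E(o, J) = -4*J (E(o, J) = (-4*1)*J = -4*J)
E(9, -11) + U*147 = -4*(-11) + 88*147 = 44 + 12936 = 12980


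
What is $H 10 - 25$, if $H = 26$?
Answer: $235$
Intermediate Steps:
$H 10 - 25 = 26 \cdot 10 - 25 = 260 - 25 = 235$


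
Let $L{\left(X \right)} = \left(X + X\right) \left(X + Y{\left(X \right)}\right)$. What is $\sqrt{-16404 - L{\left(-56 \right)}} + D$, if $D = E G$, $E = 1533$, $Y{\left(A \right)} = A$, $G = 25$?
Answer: $38325 + 2 i \sqrt{7237} \approx 38325.0 + 170.14 i$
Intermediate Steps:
$L{\left(X \right)} = 4 X^{2}$ ($L{\left(X \right)} = \left(X + X\right) \left(X + X\right) = 2 X 2 X = 4 X^{2}$)
$D = 38325$ ($D = 1533 \cdot 25 = 38325$)
$\sqrt{-16404 - L{\left(-56 \right)}} + D = \sqrt{-16404 - 4 \left(-56\right)^{2}} + 38325 = \sqrt{-16404 - 4 \cdot 3136} + 38325 = \sqrt{-16404 - 12544} + 38325 = \sqrt{-28948} + 38325 = 2 i \sqrt{7237} + 38325 = 38325 + 2 i \sqrt{7237}$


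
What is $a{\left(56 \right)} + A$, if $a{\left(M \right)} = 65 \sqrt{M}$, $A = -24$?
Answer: $-24 + 130 \sqrt{14} \approx 462.42$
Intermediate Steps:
$a{\left(56 \right)} + A = 65 \sqrt{56} - 24 = 65 \cdot 2 \sqrt{14} - 24 = 130 \sqrt{14} - 24 = -24 + 130 \sqrt{14}$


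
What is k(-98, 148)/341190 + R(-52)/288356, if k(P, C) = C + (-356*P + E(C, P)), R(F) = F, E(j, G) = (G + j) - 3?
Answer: 2524662917/24596045910 ≈ 0.10265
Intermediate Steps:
E(j, G) = -3 + G + j
k(P, C) = -3 - 355*P + 2*C (k(P, C) = C + (-356*P + (-3 + P + C)) = C + (-356*P + (-3 + C + P)) = C + (-3 + C - 355*P) = -3 - 355*P + 2*C)
k(-98, 148)/341190 + R(-52)/288356 = (-3 - 355*(-98) + 2*148)/341190 - 52/288356 = (-3 + 34790 + 296)*(1/341190) - 52*1/288356 = 35083*(1/341190) - 13/72089 = 35083/341190 - 13/72089 = 2524662917/24596045910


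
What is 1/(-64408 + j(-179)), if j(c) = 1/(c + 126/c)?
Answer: -32167/2071812315 ≈ -1.5526e-5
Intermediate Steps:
1/(-64408 + j(-179)) = 1/(-64408 - 179/(126 + (-179)²)) = 1/(-64408 - 179/(126 + 32041)) = 1/(-64408 - 179/32167) = 1/(-2071812315/32167) = -32167/2071812315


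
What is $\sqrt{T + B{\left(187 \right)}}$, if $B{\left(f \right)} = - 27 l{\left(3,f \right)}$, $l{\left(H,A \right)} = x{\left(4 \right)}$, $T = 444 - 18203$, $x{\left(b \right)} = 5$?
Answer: $i \sqrt{17894} \approx 133.77 i$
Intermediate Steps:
$T = -17759$ ($T = 444 - 18203 = -17759$)
$l{\left(H,A \right)} = 5$
$B{\left(f \right)} = -135$ ($B{\left(f \right)} = \left(-27\right) 5 = -135$)
$\sqrt{T + B{\left(187 \right)}} = \sqrt{-17759 - 135} = \sqrt{-17894} = i \sqrt{17894}$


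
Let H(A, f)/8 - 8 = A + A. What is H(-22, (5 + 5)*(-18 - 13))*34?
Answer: -9792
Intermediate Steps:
H(A, f) = 64 + 16*A (H(A, f) = 64 + 8*(A + A) = 64 + 8*(2*A) = 64 + 16*A)
H(-22, (5 + 5)*(-18 - 13))*34 = (64 + 16*(-22))*34 = (64 - 352)*34 = -288*34 = -9792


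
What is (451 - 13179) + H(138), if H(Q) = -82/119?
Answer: -1514714/119 ≈ -12729.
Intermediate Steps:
H(Q) = -82/119 (H(Q) = -82*1/119 = -82/119)
(451 - 13179) + H(138) = (451 - 13179) - 82/119 = -12728 - 82/119 = -1514714/119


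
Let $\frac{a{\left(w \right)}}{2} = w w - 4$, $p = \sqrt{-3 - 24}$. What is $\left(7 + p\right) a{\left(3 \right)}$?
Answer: $70 + 30 i \sqrt{3} \approx 70.0 + 51.962 i$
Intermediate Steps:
$p = 3 i \sqrt{3}$ ($p = \sqrt{-27} = 3 i \sqrt{3} \approx 5.1962 i$)
$a{\left(w \right)} = -8 + 2 w^{2}$ ($a{\left(w \right)} = 2 \left(w w - 4\right) = 2 \left(w^{2} - 4\right) = 2 \left(-4 + w^{2}\right) = -8 + 2 w^{2}$)
$\left(7 + p\right) a{\left(3 \right)} = \left(7 + 3 i \sqrt{3}\right) \left(-8 + 2 \cdot 3^{2}\right) = \left(7 + 3 i \sqrt{3}\right) \left(-8 + 2 \cdot 9\right) = \left(7 + 3 i \sqrt{3}\right) \left(-8 + 18\right) = \left(7 + 3 i \sqrt{3}\right) 10 = 70 + 30 i \sqrt{3}$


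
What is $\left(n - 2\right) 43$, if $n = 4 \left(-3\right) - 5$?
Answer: $-817$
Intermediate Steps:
$n = -17$ ($n = -12 - 5 = -17$)
$\left(n - 2\right) 43 = \left(-17 - 2\right) 43 = \left(-19\right) 43 = -817$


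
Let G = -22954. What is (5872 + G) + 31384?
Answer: 14302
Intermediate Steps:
(5872 + G) + 31384 = (5872 - 22954) + 31384 = -17082 + 31384 = 14302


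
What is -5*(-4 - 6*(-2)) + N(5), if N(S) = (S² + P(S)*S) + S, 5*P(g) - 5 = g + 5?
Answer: 5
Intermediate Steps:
P(g) = 2 + g/5 (P(g) = 1 + (g + 5)/5 = 1 + (5 + g)/5 = 1 + (1 + g/5) = 2 + g/5)
N(S) = S + S² + S*(2 + S/5) (N(S) = (S² + (2 + S/5)*S) + S = (S² + S*(2 + S/5)) + S = S + S² + S*(2 + S/5))
-5*(-4 - 6*(-2)) + N(5) = -5*(-4 - 6*(-2)) + (⅗)*5*(5 + 2*5) = -5*(-4 + 12) + (⅗)*5*(5 + 10) = -5*8 + (⅗)*5*15 = -40 + 45 = 5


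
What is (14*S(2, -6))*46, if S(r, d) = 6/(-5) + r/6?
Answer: -8372/15 ≈ -558.13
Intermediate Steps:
S(r, d) = -6/5 + r/6 (S(r, d) = 6*(-1/5) + r*(1/6) = -6/5 + r/6)
(14*S(2, -6))*46 = (14*(-6/5 + (1/6)*2))*46 = (14*(-6/5 + 1/3))*46 = (14*(-13/15))*46 = -182/15*46 = -8372/15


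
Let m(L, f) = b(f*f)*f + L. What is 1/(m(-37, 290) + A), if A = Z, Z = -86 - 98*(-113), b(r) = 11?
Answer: 1/14141 ≈ 7.0716e-5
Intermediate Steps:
m(L, f) = L + 11*f (m(L, f) = 11*f + L = L + 11*f)
Z = 10988 (Z = -86 + 11074 = 10988)
A = 10988
1/(m(-37, 290) + A) = 1/((-37 + 11*290) + 10988) = 1/((-37 + 3190) + 10988) = 1/(3153 + 10988) = 1/14141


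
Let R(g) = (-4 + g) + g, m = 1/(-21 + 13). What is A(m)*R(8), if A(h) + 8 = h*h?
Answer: -1533/16 ≈ -95.813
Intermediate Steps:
m = -⅛ (m = 1/(-8) = -⅛ ≈ -0.12500)
R(g) = -4 + 2*g
A(h) = -8 + h² (A(h) = -8 + h*h = -8 + h²)
A(m)*R(8) = (-8 + (-⅛)²)*(-4 + 2*8) = (-8 + 1/64)*(-4 + 16) = -511/64*12 = -1533/16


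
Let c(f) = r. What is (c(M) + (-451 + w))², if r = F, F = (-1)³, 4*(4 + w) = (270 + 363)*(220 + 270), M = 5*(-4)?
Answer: 23769313929/4 ≈ 5.9423e+9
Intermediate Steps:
M = -20
w = 155077/2 (w = -4 + ((270 + 363)*(220 + 270))/4 = -4 + (633*490)/4 = -4 + (¼)*310170 = -4 + 155085/2 = 155077/2 ≈ 77539.)
F = -1
r = -1
c(f) = -1
(c(M) + (-451 + w))² = (-1 + (-451 + 155077/2))² = (-1 + 154175/2)² = (154173/2)² = 23769313929/4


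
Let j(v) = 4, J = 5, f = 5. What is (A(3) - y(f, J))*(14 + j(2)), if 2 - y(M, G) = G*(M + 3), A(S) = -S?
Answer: 630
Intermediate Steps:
y(M, G) = 2 - G*(3 + M) (y(M, G) = 2 - G*(M + 3) = 2 - G*(3 + M))
(A(3) - y(f, J))*(14 + j(2)) = (-1*3 - (2 - 3*5 - 1*5*5))*(14 + 4) = (-3 - (2 - 15 - 25))*18 = (-3 - 1*(-38))*18 = (-3 + 38)*18 = 35*18 = 630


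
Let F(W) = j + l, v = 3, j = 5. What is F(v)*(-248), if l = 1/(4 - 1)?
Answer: -3968/3 ≈ -1322.7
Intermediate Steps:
l = 1/3 ≈ 0.33333
F(W) = 16/3 (F(W) = 5 + 1/3 = 16/3)
F(v)*(-248) = (16/3)*(-248) = -3968/3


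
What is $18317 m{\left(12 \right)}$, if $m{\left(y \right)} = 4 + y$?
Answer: $293072$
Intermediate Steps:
$18317 m{\left(12 \right)} = 18317 \left(4 + 12\right) = 18317 \cdot 16 = 293072$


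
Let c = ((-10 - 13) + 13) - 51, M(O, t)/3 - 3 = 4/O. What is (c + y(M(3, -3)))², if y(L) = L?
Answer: 2304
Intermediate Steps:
M(O, t) = 9 + 12/O (M(O, t) = 9 + 3*(4/O) = 9 + 12/O)
c = -61 (c = (-23 + 13) - 51 = -10 - 51 = -61)
(c + y(M(3, -3)))² = (-61 + (9 + 12/3))² = (-61 + (9 + 12*(⅓)))² = (-61 + (9 + 4))² = (-61 + 13)² = (-48)² = 2304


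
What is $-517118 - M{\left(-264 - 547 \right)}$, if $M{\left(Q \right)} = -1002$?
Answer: $-516116$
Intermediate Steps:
$-517118 - M{\left(-264 - 547 \right)} = -517118 - -1002 = -517118 + 1002 = -516116$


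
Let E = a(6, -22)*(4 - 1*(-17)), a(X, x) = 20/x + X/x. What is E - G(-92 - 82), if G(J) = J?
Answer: 1641/11 ≈ 149.18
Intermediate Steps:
E = -273/11 (E = ((20 + 6)/(-22))*(4 - 1*(-17)) = (-1/22*26)*(4 + 17) = -13/11*21 = -273/11 ≈ -24.818)
E - G(-92 - 82) = -273/11 - (-92 - 82) = -273/11 - 1*(-174) = -273/11 + 174 = 1641/11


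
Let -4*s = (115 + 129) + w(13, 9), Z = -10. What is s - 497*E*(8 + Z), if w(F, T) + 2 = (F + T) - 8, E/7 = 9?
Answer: 62558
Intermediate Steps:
E = 63 (E = 7*9 = 63)
w(F, T) = -10 + F + T (w(F, T) = -2 + ((F + T) - 8) = -2 + (-8 + F + T) = -10 + F + T)
s = -64 (s = -((115 + 129) + (-10 + 13 + 9))/4 = -(244 + 12)/4 = -¼*256 = -64)
s - 497*E*(8 + Z) = -64 - 31311*(8 - 10) = -64 - 31311*(-2) = -64 - 497*(-126) = -64 + 62622 = 62558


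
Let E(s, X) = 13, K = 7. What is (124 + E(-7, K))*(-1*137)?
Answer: -18769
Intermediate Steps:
(124 + E(-7, K))*(-1*137) = (124 + 13)*(-1*137) = 137*(-137) = -18769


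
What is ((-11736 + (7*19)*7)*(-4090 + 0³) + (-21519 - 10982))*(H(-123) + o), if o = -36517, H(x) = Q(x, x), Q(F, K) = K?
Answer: -1618020531360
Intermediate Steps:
H(x) = x
((-11736 + (7*19)*7)*(-4090 + 0³) + (-21519 - 10982))*(H(-123) + o) = ((-11736 + (7*19)*7)*(-4090 + 0³) + (-21519 - 10982))*(-123 - 36517) = ((-11736 + 133*7)*(-4090 + 0) - 32501)*(-36640) = ((-11736 + 931)*(-4090) - 32501)*(-36640) = (-10805*(-4090) - 32501)*(-36640) = (44192450 - 32501)*(-36640) = 44159949*(-36640) = -1618020531360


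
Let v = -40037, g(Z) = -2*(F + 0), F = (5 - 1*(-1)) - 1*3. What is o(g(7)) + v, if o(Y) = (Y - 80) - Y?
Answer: -40117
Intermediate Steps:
F = 3 (F = (5 + 1) - 3 = 6 - 3 = 3)
g(Z) = -6 (g(Z) = -2*(3 + 0) = -2*3 = -6)
o(Y) = -80 (o(Y) = (-80 + Y) - Y = -80)
o(g(7)) + v = -80 - 40037 = -40117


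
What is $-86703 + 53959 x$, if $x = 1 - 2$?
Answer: $-140662$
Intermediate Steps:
$x = -1$ ($x = 1 - 2 = -1$)
$-86703 + 53959 x = -86703 + 53959 \left(-1\right) = -86703 - 53959 = -140662$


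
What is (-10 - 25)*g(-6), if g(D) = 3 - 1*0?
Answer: -105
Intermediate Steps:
g(D) = 3 (g(D) = 3 + 0 = 3)
(-10 - 25)*g(-6) = (-10 - 25)*3 = -35*3 = -105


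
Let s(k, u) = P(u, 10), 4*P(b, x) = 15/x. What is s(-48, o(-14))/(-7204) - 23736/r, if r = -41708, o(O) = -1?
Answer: 341957007/600928864 ≈ 0.56905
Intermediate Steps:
P(b, x) = 15/(4*x) (P(b, x) = (15/x)/4 = 15/(4*x))
s(k, u) = 3/8 (s(k, u) = (15/4)/10 = (15/4)*(⅒) = 3/8)
s(-48, o(-14))/(-7204) - 23736/r = (3/8)/(-7204) - 23736/(-41708) = (3/8)*(-1/7204) - 23736*(-1/41708) = -3/57632 + 5934/10427 = 341957007/600928864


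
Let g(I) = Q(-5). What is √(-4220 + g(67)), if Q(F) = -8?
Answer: 2*I*√1057 ≈ 65.023*I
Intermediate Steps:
g(I) = -8
√(-4220 + g(67)) = √(-4220 - 8) = √(-4228) = 2*I*√1057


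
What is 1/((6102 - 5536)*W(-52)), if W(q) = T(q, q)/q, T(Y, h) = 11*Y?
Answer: 1/6226 ≈ 0.00016062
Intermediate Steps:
W(q) = 11 (W(q) = (11*q)/q = 11)
1/((6102 - 5536)*W(-52)) = 1/((6102 - 5536)*11) = (1/11)/566 = (1/566)*(1/11) = 1/6226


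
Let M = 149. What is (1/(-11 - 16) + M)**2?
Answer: 16176484/729 ≈ 22190.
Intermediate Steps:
(1/(-11 - 16) + M)**2 = (1/(-11 - 16) + 149)**2 = (1/(-27) + 149)**2 = (-1/27 + 149)**2 = (4022/27)**2 = 16176484/729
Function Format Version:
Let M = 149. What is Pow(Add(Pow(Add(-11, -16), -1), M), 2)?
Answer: Rational(16176484, 729) ≈ 22190.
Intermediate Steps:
Pow(Add(Pow(Add(-11, -16), -1), M), 2) = Pow(Add(Pow(Add(-11, -16), -1), 149), 2) = Pow(Add(Pow(-27, -1), 149), 2) = Pow(Add(Rational(-1, 27), 149), 2) = Pow(Rational(4022, 27), 2) = Rational(16176484, 729)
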